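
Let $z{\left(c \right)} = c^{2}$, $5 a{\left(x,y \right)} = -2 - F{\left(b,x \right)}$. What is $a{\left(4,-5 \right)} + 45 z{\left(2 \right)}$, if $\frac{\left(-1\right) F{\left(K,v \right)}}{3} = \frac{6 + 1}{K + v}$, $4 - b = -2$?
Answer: $\frac{9001}{50} \approx 180.02$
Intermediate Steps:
$b = 6$ ($b = 4 - -2 = 4 + 2 = 6$)
$F{\left(K,v \right)} = - \frac{21}{K + v}$ ($F{\left(K,v \right)} = - 3 \frac{6 + 1}{K + v} = - 3 \frac{7}{K + v} = - \frac{21}{K + v}$)
$a{\left(x,y \right)} = - \frac{2}{5} + \frac{21}{5 \left(6 + x\right)}$ ($a{\left(x,y \right)} = \frac{-2 - - \frac{21}{6 + x}}{5} = \frac{-2 + \frac{21}{6 + x}}{5} = - \frac{2}{5} + \frac{21}{5 \left(6 + x\right)}$)
$a{\left(4,-5 \right)} + 45 z{\left(2 \right)} = \frac{9 - 8}{5 \left(6 + 4\right)} + 45 \cdot 2^{2} = \frac{9 - 8}{5 \cdot 10} + 45 \cdot 4 = \frac{1}{5} \cdot \frac{1}{10} \cdot 1 + 180 = \frac{1}{50} + 180 = \frac{9001}{50}$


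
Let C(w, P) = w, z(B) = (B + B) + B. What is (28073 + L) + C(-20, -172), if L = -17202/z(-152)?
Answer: 2134895/76 ≈ 28091.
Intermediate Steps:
z(B) = 3*B (z(B) = 2*B + B = 3*B)
L = 2867/76 (L = -17202/(3*(-152)) = -17202/(-456) = -17202*(-1/456) = 2867/76 ≈ 37.724)
(28073 + L) + C(-20, -172) = (28073 + 2867/76) - 20 = 2136415/76 - 20 = 2134895/76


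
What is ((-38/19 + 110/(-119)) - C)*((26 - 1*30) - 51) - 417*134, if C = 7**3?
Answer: -4385407/119 ≈ -36852.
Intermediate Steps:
C = 343
((-38/19 + 110/(-119)) - C)*((26 - 1*30) - 51) - 417*134 = ((-38/19 + 110/(-119)) - 1*343)*((26 - 1*30) - 51) - 417*134 = ((-38*1/19 + 110*(-1/119)) - 343)*((26 - 30) - 51) - 55878 = ((-2 - 110/119) - 343)*(-4 - 51) - 55878 = (-348/119 - 343)*(-55) - 55878 = -41165/119*(-55) - 55878 = 2264075/119 - 55878 = -4385407/119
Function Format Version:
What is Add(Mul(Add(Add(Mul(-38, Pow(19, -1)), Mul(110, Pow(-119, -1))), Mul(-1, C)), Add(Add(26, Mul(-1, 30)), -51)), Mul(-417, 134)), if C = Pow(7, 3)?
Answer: Rational(-4385407, 119) ≈ -36852.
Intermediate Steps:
C = 343
Add(Mul(Add(Add(Mul(-38, Pow(19, -1)), Mul(110, Pow(-119, -1))), Mul(-1, C)), Add(Add(26, Mul(-1, 30)), -51)), Mul(-417, 134)) = Add(Mul(Add(Add(Mul(-38, Pow(19, -1)), Mul(110, Pow(-119, -1))), Mul(-1, 343)), Add(Add(26, Mul(-1, 30)), -51)), Mul(-417, 134)) = Add(Mul(Add(Add(Mul(-38, Rational(1, 19)), Mul(110, Rational(-1, 119))), -343), Add(Add(26, -30), -51)), -55878) = Add(Mul(Add(Add(-2, Rational(-110, 119)), -343), Add(-4, -51)), -55878) = Add(Mul(Add(Rational(-348, 119), -343), -55), -55878) = Add(Mul(Rational(-41165, 119), -55), -55878) = Add(Rational(2264075, 119), -55878) = Rational(-4385407, 119)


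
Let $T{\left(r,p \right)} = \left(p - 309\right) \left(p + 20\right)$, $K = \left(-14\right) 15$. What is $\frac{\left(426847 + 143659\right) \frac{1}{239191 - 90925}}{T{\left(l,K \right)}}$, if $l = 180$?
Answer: $\frac{285253}{7310255130} \approx 3.9021 \cdot 10^{-5}$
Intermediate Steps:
$K = -210$
$T{\left(r,p \right)} = \left(-309 + p\right) \left(20 + p\right)$
$\frac{\left(426847 + 143659\right) \frac{1}{239191 - 90925}}{T{\left(l,K \right)}} = \frac{\left(426847 + 143659\right) \frac{1}{239191 - 90925}}{-6180 + \left(-210\right)^{2} - -60690} = \frac{570506 \cdot \frac{1}{148266}}{-6180 + 44100 + 60690} = \frac{570506 \cdot \frac{1}{148266}}{98610} = \frac{285253}{74133} \cdot \frac{1}{98610} = \frac{285253}{7310255130}$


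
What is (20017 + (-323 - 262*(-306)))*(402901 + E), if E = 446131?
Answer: 84789429712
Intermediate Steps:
(20017 + (-323 - 262*(-306)))*(402901 + E) = (20017 + (-323 - 262*(-306)))*(402901 + 446131) = (20017 + (-323 + 80172))*849032 = (20017 + 79849)*849032 = 99866*849032 = 84789429712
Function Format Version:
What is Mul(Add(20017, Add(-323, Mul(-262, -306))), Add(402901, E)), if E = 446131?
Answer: 84789429712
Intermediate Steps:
Mul(Add(20017, Add(-323, Mul(-262, -306))), Add(402901, E)) = Mul(Add(20017, Add(-323, Mul(-262, -306))), Add(402901, 446131)) = Mul(Add(20017, Add(-323, 80172)), 849032) = Mul(Add(20017, 79849), 849032) = Mul(99866, 849032) = 84789429712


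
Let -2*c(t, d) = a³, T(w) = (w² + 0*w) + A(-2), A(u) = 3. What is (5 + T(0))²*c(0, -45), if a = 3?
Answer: -864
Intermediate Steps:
T(w) = 3 + w² (T(w) = (w² + 0*w) + 3 = (w² + 0) + 3 = w² + 3 = 3 + w²)
c(t, d) = -27/2 (c(t, d) = -½*3³ = -½*27 = -27/2)
(5 + T(0))²*c(0, -45) = (5 + (3 + 0²))²*(-27/2) = (5 + (3 + 0))²*(-27/2) = (5 + 3)²*(-27/2) = 8²*(-27/2) = 64*(-27/2) = -864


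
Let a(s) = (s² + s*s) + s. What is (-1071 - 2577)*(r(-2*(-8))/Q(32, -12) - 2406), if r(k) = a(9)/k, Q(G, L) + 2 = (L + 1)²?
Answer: 1044434484/119 ≈ 8.7768e+6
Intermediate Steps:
Q(G, L) = -2 + (1 + L)² (Q(G, L) = -2 + (L + 1)² = -2 + (1 + L)²)
a(s) = s + 2*s² (a(s) = (s² + s²) + s = 2*s² + s = s + 2*s²)
r(k) = 171/k (r(k) = (9*(1 + 2*9))/k = (9*(1 + 18))/k = (9*19)/k = 171/k)
(-1071 - 2577)*(r(-2*(-8))/Q(32, -12) - 2406) = (-1071 - 2577)*((171/((-2*(-8))))/(-2 + (1 - 12)²) - 2406) = -3648*((171/16)/(-2 + (-11)²) - 2406) = -3648*((171*(1/16))/(-2 + 121) - 2406) = -3648*((171/16)/119 - 2406) = -3648*((171/16)*(1/119) - 2406) = -3648*(171/1904 - 2406) = -3648*(-4580853/1904) = 1044434484/119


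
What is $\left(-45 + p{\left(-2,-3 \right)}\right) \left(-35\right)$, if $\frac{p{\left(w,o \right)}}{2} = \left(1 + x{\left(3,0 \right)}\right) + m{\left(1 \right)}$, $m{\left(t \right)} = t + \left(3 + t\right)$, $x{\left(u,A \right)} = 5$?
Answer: $805$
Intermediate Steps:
$m{\left(t \right)} = 3 + 2 t$
$p{\left(w,o \right)} = 22$ ($p{\left(w,o \right)} = 2 \left(\left(1 + 5\right) + \left(3 + 2 \cdot 1\right)\right) = 2 \left(6 + \left(3 + 2\right)\right) = 2 \left(6 + 5\right) = 2 \cdot 11 = 22$)
$\left(-45 + p{\left(-2,-3 \right)}\right) \left(-35\right) = \left(-45 + 22\right) \left(-35\right) = \left(-23\right) \left(-35\right) = 805$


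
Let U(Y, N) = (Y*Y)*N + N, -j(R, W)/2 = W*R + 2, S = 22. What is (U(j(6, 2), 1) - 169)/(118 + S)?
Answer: 22/5 ≈ 4.4000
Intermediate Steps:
j(R, W) = -4 - 2*R*W (j(R, W) = -2*(W*R + 2) = -2*(R*W + 2) = -2*(2 + R*W) = -4 - 2*R*W)
U(Y, N) = N + N*Y**2 (U(Y, N) = Y**2*N + N = N*Y**2 + N = N + N*Y**2)
(U(j(6, 2), 1) - 169)/(118 + S) = (1*(1 + (-4 - 2*6*2)**2) - 169)/(118 + 22) = (1*(1 + (-4 - 24)**2) - 169)/140 = (1*(1 + (-28)**2) - 169)*(1/140) = (1*(1 + 784) - 169)*(1/140) = (1*785 - 169)*(1/140) = (785 - 169)*(1/140) = 616*(1/140) = 22/5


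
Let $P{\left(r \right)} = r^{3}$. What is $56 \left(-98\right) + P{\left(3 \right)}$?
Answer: $-5461$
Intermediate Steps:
$56 \left(-98\right) + P{\left(3 \right)} = 56 \left(-98\right) + 3^{3} = -5488 + 27 = -5461$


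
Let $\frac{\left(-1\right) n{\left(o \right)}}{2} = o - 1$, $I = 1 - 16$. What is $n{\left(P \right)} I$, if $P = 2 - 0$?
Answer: $30$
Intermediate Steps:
$I = -15$ ($I = 1 - 16 = -15$)
$P = 2$ ($P = 2 + 0 = 2$)
$n{\left(o \right)} = 2 - 2 o$ ($n{\left(o \right)} = - 2 \left(o - 1\right) = - 2 \left(-1 + o\right) = 2 - 2 o$)
$n{\left(P \right)} I = \left(2 - 4\right) \left(-15\right) = \left(-2\right) \left(-15\right) = 30$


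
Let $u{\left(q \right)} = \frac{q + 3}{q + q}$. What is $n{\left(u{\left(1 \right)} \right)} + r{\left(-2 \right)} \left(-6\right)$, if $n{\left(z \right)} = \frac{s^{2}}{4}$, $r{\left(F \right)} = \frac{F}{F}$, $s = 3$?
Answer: $- \frac{15}{4} \approx -3.75$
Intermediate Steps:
$r{\left(F \right)} = 1$
$u{\left(q \right)} = \frac{3 + q}{2 q}$
$n{\left(z \right)} = \frac{9}{4}$ ($n{\left(z \right)} = \frac{3^{2}}{4} = 9 \cdot \frac{1}{4} = \frac{9}{4}$)
$n{\left(u{\left(1 \right)} \right)} + r{\left(-2 \right)} \left(-6\right) = \frac{9}{4} + 1 \left(-6\right) = \frac{9}{4} - 6 = - \frac{15}{4}$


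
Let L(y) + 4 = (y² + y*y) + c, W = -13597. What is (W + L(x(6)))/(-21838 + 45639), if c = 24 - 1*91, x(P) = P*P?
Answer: -11076/23801 ≈ -0.46536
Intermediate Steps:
x(P) = P²
c = -67 (c = 24 - 91 = -67)
L(y) = -71 + 2*y² (L(y) = -4 + ((y² + y*y) - 67) = -4 + ((y² + y²) - 67) = -4 + (2*y² - 67) = -4 + (-67 + 2*y²) = -71 + 2*y²)
(W + L(x(6)))/(-21838 + 45639) = (-13597 + (-71 + 2*(6²)²))/(-21838 + 45639) = (-13597 + (-71 + 2*36²))/23801 = (-13597 + (-71 + 2*1296))*(1/23801) = (-13597 + (-71 + 2592))*(1/23801) = (-13597 + 2521)*(1/23801) = -11076*1/23801 = -11076/23801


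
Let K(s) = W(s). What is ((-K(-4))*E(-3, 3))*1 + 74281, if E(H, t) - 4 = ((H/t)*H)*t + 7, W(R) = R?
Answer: 74361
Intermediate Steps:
K(s) = s
E(H, t) = 11 + H**2 (E(H, t) = 4 + (((H/t)*H)*t + 7) = 4 + ((H**2/t)*t + 7) = 4 + (H**2 + 7) = 4 + (7 + H**2) = 11 + H**2)
((-K(-4))*E(-3, 3))*1 + 74281 = ((-1*(-4))*(11 + (-3)**2))*1 + 74281 = (4*(11 + 9))*1 + 74281 = (4*20)*1 + 74281 = 80*1 + 74281 = 80 + 74281 = 74361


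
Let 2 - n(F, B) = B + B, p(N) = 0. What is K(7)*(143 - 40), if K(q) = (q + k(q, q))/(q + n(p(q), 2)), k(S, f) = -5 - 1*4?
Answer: -206/5 ≈ -41.200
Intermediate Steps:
k(S, f) = -9 (k(S, f) = -5 - 4 = -9)
n(F, B) = 2 - 2*B (n(F, B) = 2 - (B + B) = 2 - 2*B)
K(q) = (-9 + q)/(-2 + q) (K(q) = (q - 9)/(q + (2 - 2*2)) = (-9 + q)/(q + (2 - 4)) = (-9 + q)/(q - 2) = (-9 + q)/(-2 + q))
K(7)*(143 - 40) = ((-9 + 7)/(-2 + 7))*(143 - 40) = (-2/5)*103 = ((1/5)*(-2))*103 = -2/5*103 = -206/5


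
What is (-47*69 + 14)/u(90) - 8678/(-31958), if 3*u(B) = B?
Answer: -51466021/479370 ≈ -107.36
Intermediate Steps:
u(B) = B/3
(-47*69 + 14)/u(90) - 8678/(-31958) = (-47*69 + 14)/(((⅓)*90)) - 8678/(-31958) = (-3243 + 14)/30 - 8678*(-1/31958) = -3229*1/30 + 4339/15979 = -3229/30 + 4339/15979 = -51466021/479370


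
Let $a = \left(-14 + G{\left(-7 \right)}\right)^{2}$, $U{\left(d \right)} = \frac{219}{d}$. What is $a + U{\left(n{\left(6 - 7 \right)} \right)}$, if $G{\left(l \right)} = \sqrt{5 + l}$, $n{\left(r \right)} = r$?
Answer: $-219 + \left(14 - i \sqrt{2}\right)^{2} \approx -25.0 - 39.598 i$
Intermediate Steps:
$a = \left(-14 + i \sqrt{2}\right)^{2}$ ($a = \left(-14 + \sqrt{5 - 7}\right)^{2} = \left(-14 + \sqrt{-2}\right)^{2} = \left(-14 + i \sqrt{2}\right)^{2} \approx 194.0 - 39.598 i$)
$a + U{\left(n{\left(6 - 7 \right)} \right)} = \left(14 - i \sqrt{2}\right)^{2} + \frac{219}{6 - 7} = \left(14 - i \sqrt{2}\right)^{2} + \frac{219}{-1} = \left(14 - i \sqrt{2}\right)^{2} + 219 \left(-1\right) = \left(14 - i \sqrt{2}\right)^{2} - 219 = -219 + \left(14 - i \sqrt{2}\right)^{2}$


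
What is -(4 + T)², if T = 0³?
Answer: -16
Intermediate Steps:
T = 0
-(4 + T)² = -(4 + 0)² = -1*4² = -1*16 = -16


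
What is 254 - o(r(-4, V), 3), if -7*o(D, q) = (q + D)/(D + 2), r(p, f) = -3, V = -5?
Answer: 254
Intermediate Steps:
o(D, q) = -(D + q)/(7*(2 + D)) (o(D, q) = -(q + D)/(7*(D + 2)) = -(D + q)/(7*(2 + D)))
254 - o(r(-4, V), 3) = 254 - (-1*(-3) - 1*3)/(7*(2 - 3)) = 254 - (3 - 3)/(7*(-1)) = 254 - (-1)*0/7 = 254 - 1*0 = 254 + 0 = 254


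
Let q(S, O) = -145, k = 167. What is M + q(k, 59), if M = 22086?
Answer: 21941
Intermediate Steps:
M + q(k, 59) = 22086 - 145 = 21941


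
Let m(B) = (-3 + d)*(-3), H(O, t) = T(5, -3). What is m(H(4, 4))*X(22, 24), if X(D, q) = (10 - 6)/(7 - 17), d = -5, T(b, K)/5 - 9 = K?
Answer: -48/5 ≈ -9.6000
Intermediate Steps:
T(b, K) = 45 + 5*K
H(O, t) = 30 (H(O, t) = 45 + 5*(-3) = 45 - 15 = 30)
X(D, q) = -⅖ (X(D, q) = 4/(-10) = 4*(-⅒) = -⅖)
m(B) = 24 (m(B) = (-3 - 5)*(-3) = -8*(-3) = 24)
m(H(4, 4))*X(22, 24) = 24*(-⅖) = -48/5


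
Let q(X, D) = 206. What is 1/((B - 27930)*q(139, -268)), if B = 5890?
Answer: -1/4540240 ≈ -2.2025e-7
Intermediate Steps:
1/((B - 27930)*q(139, -268)) = 1/((5890 - 27930)*206) = (1/206)/(-22040) = -1/22040*1/206 = -1/4540240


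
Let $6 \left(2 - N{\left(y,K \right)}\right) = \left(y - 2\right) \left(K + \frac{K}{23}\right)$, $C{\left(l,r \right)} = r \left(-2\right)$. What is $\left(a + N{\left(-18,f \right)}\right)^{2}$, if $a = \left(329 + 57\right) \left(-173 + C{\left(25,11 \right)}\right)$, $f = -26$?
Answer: $\frac{3004134763536}{529} \approx 5.6789 \cdot 10^{9}$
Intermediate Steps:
$C{\left(l,r \right)} = - 2 r$
$N{\left(y,K \right)} = 2 - \frac{4 K \left(-2 + y\right)}{23}$ ($N{\left(y,K \right)} = 2 - \frac{\left(y - 2\right) \left(K + \frac{K}{23}\right)}{6} = 2 - \frac{\left(-2 + y\right) \left(K + K \frac{1}{23}\right)}{6} = 2 - \frac{\left(-2 + y\right) \left(K + \frac{K}{23}\right)}{6} = 2 - \frac{\left(-2 + y\right) \frac{24 K}{23}}{6} = 2 - \frac{\frac{24}{23} K \left(-2 + y\right)}{6} = 2 - \frac{4 K \left(-2 + y\right)}{23}$)
$a = -75270$ ($a = \left(329 + 57\right) \left(-173 - 22\right) = 386 \left(-173 - 22\right) = 386 \left(-195\right) = -75270$)
$\left(a + N{\left(-18,f \right)}\right)^{2} = \left(-75270 + \left(2 + \frac{8}{23} \left(-26\right) - \left(- \frac{104}{23}\right) \left(-18\right)\right)\right)^{2} = \left(-75270 - \frac{2034}{23}\right)^{2} = \left(- \frac{1733244}{23}\right)^{2} = \frac{3004134763536}{529}$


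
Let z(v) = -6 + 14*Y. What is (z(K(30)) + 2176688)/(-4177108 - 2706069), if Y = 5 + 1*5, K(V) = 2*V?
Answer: -2176822/6883177 ≈ -0.31625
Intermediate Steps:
Y = 10 (Y = 5 + 5 = 10)
z(v) = 134 (z(v) = -6 + 14*10 = -6 + 140 = 134)
(z(K(30)) + 2176688)/(-4177108 - 2706069) = (134 + 2176688)/(-4177108 - 2706069) = 2176822/(-6883177) = 2176822*(-1/6883177) = -2176822/6883177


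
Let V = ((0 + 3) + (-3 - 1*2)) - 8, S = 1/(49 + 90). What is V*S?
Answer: -10/139 ≈ -0.071942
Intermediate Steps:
S = 1/139 ≈ 0.0071942
V = -10 (V = (3 + (-3 - 2)) - 8 = (3 - 5) - 8 = -2 - 8 = -10)
V*S = -10*1/139 = -10/139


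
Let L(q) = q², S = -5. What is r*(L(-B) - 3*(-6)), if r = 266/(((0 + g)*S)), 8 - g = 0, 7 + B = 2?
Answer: -5719/20 ≈ -285.95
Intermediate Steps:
B = -5 (B = -7 + 2 = -5)
g = 8 (g = 8 - 1*0 = 8 + 0 = 8)
r = -133/20 (r = 266/(((0 + 8)*(-5))) = 266/((8*(-5))) = 266/(-40) = 266*(-1/40) = -133/20 ≈ -6.6500)
r*(L(-B) - 3*(-6)) = -133*((-(-5))² - 3*(-6))/20 = -133*((-1*(-5))² + 18)/20 = -133*(5² + 18)/20 = -133*(25 + 18)/20 = -133/20*43 = -5719/20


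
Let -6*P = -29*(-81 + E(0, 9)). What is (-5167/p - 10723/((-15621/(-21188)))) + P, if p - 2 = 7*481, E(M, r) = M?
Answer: -524078278331/35084766 ≈ -14937.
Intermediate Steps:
p = 3369 (p = 2 + 7*481 = 2 + 3367 = 3369)
P = -783/2 (P = -(-29)*(-81 + 0)/6 = -(-29)*(-81)/6 = -1/6*2349 = -783/2 ≈ -391.50)
(-5167/p - 10723/((-15621/(-21188)))) + P = (-5167/3369 - 10723/((-15621/(-21188)))) - 783/2 = (-5167*1/3369 - 10723/((-15621*(-1/21188)))) - 783/2 = (-5167/3369 - 10723/15621/21188) - 783/2 = (-5167/3369 - 10723*21188/15621) - 783/2 = (-5167/3369 - 227198924/15621) - 783/2 = -255171296221/17542383 - 783/2 = -524078278331/35084766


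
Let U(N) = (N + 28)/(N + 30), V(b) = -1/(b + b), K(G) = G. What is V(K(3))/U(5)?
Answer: -35/198 ≈ -0.17677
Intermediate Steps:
V(b) = -1/(2*b)
U(N) = (28 + N)/(30 + N)
V(K(3))/U(5) = (-½/3)/(((28 + 5)/(30 + 5))) = (-½*⅓)/((33/35)) = -1/(6*((1/35)*33)) = -1/(6*33/35) = -⅙*35/33 = -35/198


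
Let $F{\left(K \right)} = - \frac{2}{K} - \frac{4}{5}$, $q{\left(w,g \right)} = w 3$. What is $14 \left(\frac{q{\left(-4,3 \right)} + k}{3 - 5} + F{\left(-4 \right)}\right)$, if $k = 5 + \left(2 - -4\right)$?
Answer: $\frac{14}{5} \approx 2.8$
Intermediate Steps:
$q{\left(w,g \right)} = 3 w$
$k = 11$ ($k = 5 + \left(2 + 4\right) = 5 + 6 = 11$)
$F{\left(K \right)} = - \frac{4}{5} - \frac{2}{K}$ ($F{\left(K \right)} = - \frac{2}{K} - \frac{4}{5} = - \frac{4}{5} - \frac{2}{K}$)
$14 \left(\frac{q{\left(-4,3 \right)} + k}{3 - 5} + F{\left(-4 \right)}\right) = 14 \left(\frac{3 \left(-4\right) + 11}{3 - 5} - \left(\frac{4}{5} + \frac{2}{-4}\right)\right) = 14 \left(\frac{-12 + 11}{-2} - \frac{3}{10}\right) = 14 \left(\left(-1\right) \left(- \frac{1}{2}\right) + \left(- \frac{4}{5} + \frac{1}{2}\right)\right) = 14 \left(\frac{1}{2} - \frac{3}{10}\right) = 14 \cdot \frac{1}{5} = \frac{14}{5}$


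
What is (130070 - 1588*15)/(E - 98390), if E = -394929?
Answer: -106250/493319 ≈ -0.21538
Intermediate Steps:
(130070 - 1588*15)/(E - 98390) = (130070 - 1588*15)/(-394929 - 98390) = (130070 - 23820)/(-493319) = 106250*(-1/493319) = -106250/493319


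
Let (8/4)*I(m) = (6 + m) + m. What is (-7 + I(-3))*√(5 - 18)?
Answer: -7*I*√13 ≈ -25.239*I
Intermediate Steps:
I(m) = 3 + m (I(m) = ((6 + m) + m)/2 = (6 + 2*m)/2 = 3 + m)
(-7 + I(-3))*√(5 - 18) = (-7 + (3 - 3))*√(5 - 18) = (-7 + 0)*√(-13) = -7*I*√13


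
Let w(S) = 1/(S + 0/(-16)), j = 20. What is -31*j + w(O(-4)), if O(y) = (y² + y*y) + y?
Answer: -17359/28 ≈ -619.96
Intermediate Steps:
O(y) = y + 2*y² (O(y) = (y² + y²) + y = 2*y² + y = y + 2*y²)
w(S) = 1/S (w(S) = 1/(S + 0*(-1/16)) = 1/(S + 0) = 1/S)
-31*j + w(O(-4)) = -31*20 + 1/(-4*(1 + 2*(-4))) = -620 + 1/(-4*(1 - 8)) = -620 + 1/(-4*(-7)) = -620 + 1/28 = -17359/28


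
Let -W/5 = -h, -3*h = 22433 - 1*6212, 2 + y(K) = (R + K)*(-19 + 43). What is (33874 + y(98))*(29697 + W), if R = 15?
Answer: 97386608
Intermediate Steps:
y(K) = 358 + 24*K (y(K) = -2 + (15 + K)*(-19 + 43) = -2 + (15 + K)*24 = -2 + (360 + 24*K) = 358 + 24*K)
h = -5407 (h = -(22433 - 1*6212)/3 = -(22433 - 6212)/3 = -1/3*16221 = -5407)
W = -27035 (W = -(-5)*(-5407) = -5*5407 = -27035)
(33874 + y(98))*(29697 + W) = (33874 + (358 + 24*98))*(29697 - 27035) = (33874 + (358 + 2352))*2662 = (33874 + 2710)*2662 = 36584*2662 = 97386608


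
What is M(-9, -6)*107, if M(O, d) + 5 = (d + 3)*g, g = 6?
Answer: -2461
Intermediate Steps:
M(O, d) = 13 + 6*d (M(O, d) = -5 + (d + 3)*6 = -5 + (3 + d)*6 = -5 + (18 + 6*d) = 13 + 6*d)
M(-9, -6)*107 = (13 + 6*(-6))*107 = (13 - 36)*107 = -23*107 = -2461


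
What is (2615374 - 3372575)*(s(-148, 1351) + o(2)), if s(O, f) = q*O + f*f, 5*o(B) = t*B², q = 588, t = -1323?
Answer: -6576739705193/5 ≈ -1.3153e+12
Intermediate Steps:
o(B) = -1323*B²/5 (o(B) = (-1323*B²)/5 = -1323*B²/5)
s(O, f) = f² + 588*O (s(O, f) = 588*O + f*f = 588*O + f² = f² + 588*O)
(2615374 - 3372575)*(s(-148, 1351) + o(2)) = (2615374 - 3372575)*((1351² + 588*(-148)) - 1323/5*2²) = -757201*((1825201 - 87024) - 1323/5*4) = -757201*(1738177 - 5292/5) = -757201*8685593/5 = -6576739705193/5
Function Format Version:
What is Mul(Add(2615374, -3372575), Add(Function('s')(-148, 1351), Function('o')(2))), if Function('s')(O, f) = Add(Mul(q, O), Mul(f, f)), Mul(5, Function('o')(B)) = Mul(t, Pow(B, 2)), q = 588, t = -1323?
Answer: Rational(-6576739705193, 5) ≈ -1.3153e+12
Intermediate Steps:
Function('o')(B) = Mul(Rational(-1323, 5), Pow(B, 2)) (Function('o')(B) = Mul(Rational(1, 5), Mul(-1323, Pow(B, 2))) = Mul(Rational(-1323, 5), Pow(B, 2)))
Function('s')(O, f) = Add(Pow(f, 2), Mul(588, O)) (Function('s')(O, f) = Add(Mul(588, O), Mul(f, f)) = Add(Mul(588, O), Pow(f, 2)) = Add(Pow(f, 2), Mul(588, O)))
Mul(Add(2615374, -3372575), Add(Function('s')(-148, 1351), Function('o')(2))) = Mul(Add(2615374, -3372575), Add(Add(Pow(1351, 2), Mul(588, -148)), Mul(Rational(-1323, 5), Pow(2, 2)))) = Mul(-757201, Add(Add(1825201, -87024), Mul(Rational(-1323, 5), 4))) = Mul(-757201, Add(1738177, Rational(-5292, 5))) = Mul(-757201, Rational(8685593, 5)) = Rational(-6576739705193, 5)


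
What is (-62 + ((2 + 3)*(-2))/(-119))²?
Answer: 54287424/14161 ≈ 3833.6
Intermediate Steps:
(-62 + ((2 + 3)*(-2))/(-119))² = (-62 + (5*(-2))*(-1/119))² = (-62 - 10*(-1/119))² = (-62 + 10/119)² = (-7368/119)² = 54287424/14161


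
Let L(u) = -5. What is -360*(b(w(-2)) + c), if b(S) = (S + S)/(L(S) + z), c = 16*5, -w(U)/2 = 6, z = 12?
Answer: -192960/7 ≈ -27566.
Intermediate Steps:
w(U) = -12 (w(U) = -2*6 = -12)
c = 80
b(S) = 2*S/7 (b(S) = (S + S)/(-5 + 12) = (2*S)/7 = (2*S)*(⅐) = 2*S/7)
-360*(b(w(-2)) + c) = -360*((2/7)*(-12) + 80) = -360*(-24/7 + 80) = -360*536/7 = -192960/7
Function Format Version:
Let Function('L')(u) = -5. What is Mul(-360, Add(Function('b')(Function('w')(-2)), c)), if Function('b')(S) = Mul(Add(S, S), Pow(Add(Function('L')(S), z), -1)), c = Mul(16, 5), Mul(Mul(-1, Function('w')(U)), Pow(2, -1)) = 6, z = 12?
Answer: Rational(-192960, 7) ≈ -27566.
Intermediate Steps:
Function('w')(U) = -12 (Function('w')(U) = Mul(-2, 6) = -12)
c = 80
Function('b')(S) = Mul(Rational(2, 7), S) (Function('b')(S) = Mul(Add(S, S), Pow(Add(-5, 12), -1)) = Mul(Mul(2, S), Pow(7, -1)) = Mul(Mul(2, S), Rational(1, 7)) = Mul(Rational(2, 7), S))
Mul(-360, Add(Function('b')(Function('w')(-2)), c)) = Mul(-360, Add(Mul(Rational(2, 7), -12), 80)) = Mul(-360, Add(Rational(-24, 7), 80)) = Mul(-360, Rational(536, 7)) = Rational(-192960, 7)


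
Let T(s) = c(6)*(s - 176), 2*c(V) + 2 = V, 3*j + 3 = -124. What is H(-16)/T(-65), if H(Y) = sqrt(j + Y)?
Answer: -5*I*sqrt(21)/1446 ≈ -0.015846*I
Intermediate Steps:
j = -127/3 (j = -1 + (1/3)*(-124) = -1 - 124/3 = -127/3 ≈ -42.333)
c(V) = -1 + V/2
T(s) = -352 + 2*s (T(s) = (-1 + (1/2)*6)*(s - 176) = (-1 + 3)*(-176 + s) = 2*(-176 + s) = -352 + 2*s)
H(Y) = sqrt(-127/3 + Y)
H(-16)/T(-65) = (sqrt(-381 + 9*(-16))/3)/(-352 + 2*(-65)) = (sqrt(-381 - 144)/3)/(-352 - 130) = (sqrt(-525)/3)/(-482) = ((5*I*sqrt(21))/3)*(-1/482) = (5*I*sqrt(21)/3)*(-1/482) = -5*I*sqrt(21)/1446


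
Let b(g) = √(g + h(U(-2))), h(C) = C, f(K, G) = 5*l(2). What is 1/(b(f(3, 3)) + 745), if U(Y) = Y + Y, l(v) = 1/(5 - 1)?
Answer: 2980/2220111 - 2*I*√11/2220111 ≈ 0.0013423 - 2.9878e-6*I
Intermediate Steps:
l(v) = ¼ (l(v) = 1/4 = ¼)
U(Y) = 2*Y
f(K, G) = 5/4 (f(K, G) = 5*(¼) = 5/4)
b(g) = √(-4 + g) (b(g) = √(g + 2*(-2)) = √(g - 4) = √(-4 + g))
1/(b(f(3, 3)) + 745) = 1/(√(-4 + 5/4) + 745) = 1/(√(-11/4) + 745) = 1/(I*√11/2 + 745) = 1/(745 + I*√11/2)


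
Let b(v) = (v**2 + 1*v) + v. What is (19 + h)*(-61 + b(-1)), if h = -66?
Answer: 2914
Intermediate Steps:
b(v) = v**2 + 2*v (b(v) = (v**2 + v) + v = (v + v**2) + v = v**2 + 2*v)
(19 + h)*(-61 + b(-1)) = (19 - 66)*(-61 - (2 - 1)) = -47*(-61 - 1*1) = -47*(-61 - 1) = -47*(-62) = 2914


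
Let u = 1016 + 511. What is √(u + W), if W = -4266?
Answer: I*√2739 ≈ 52.335*I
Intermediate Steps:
u = 1527
√(u + W) = √(1527 - 4266) = √(-2739) = I*√2739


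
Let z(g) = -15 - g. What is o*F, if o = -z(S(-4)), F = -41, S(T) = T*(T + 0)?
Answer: -1271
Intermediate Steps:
S(T) = T² (S(T) = T*T = T²)
o = 31 (o = -(-15 - 1*(-4)²) = -(-15 - 1*16) = -(-15 - 16) = -1*(-31) = 31)
o*F = 31*(-41) = -1271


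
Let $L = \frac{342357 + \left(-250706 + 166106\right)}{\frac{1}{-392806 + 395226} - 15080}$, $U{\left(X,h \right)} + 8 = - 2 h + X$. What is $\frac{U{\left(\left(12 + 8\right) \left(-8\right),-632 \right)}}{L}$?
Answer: $- \frac{3333082042}{51980995} \approx -64.121$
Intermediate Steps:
$U{\left(X,h \right)} = -8 + X - 2 h$ ($U{\left(X,h \right)} = -8 + \left(- 2 h + X\right) = -8 + \left(X - 2 h\right) = -8 + X - 2 h$)
$L = - \frac{207923980}{12164533}$ ($L = \frac{342357 - 84600}{\frac{1}{2420} - 15080} = \frac{257757}{\frac{1}{2420} - 15080} = \frac{257757}{- \frac{36493599}{2420}} = 257757 \left(- \frac{2420}{36493599}\right) = - \frac{207923980}{12164533} \approx -17.093$)
$\frac{U{\left(\left(12 + 8\right) \left(-8\right),-632 \right)}}{L} = \frac{-8 + \left(12 + 8\right) \left(-8\right) - -1264}{- \frac{207923980}{12164533}} = \left(-8 + 20 \left(-8\right) + 1264\right) \left(- \frac{12164533}{207923980}\right) = \left(-8 - 160 + 1264\right) \left(- \frac{12164533}{207923980}\right) = 1096 \left(- \frac{12164533}{207923980}\right) = - \frac{3333082042}{51980995}$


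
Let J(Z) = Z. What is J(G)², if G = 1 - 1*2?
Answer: 1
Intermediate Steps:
G = -1 (G = 1 - 2 = -1)
J(G)² = (-1)² = 1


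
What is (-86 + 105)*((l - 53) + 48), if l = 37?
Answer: 608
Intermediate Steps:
(-86 + 105)*((l - 53) + 48) = (-86 + 105)*((37 - 53) + 48) = 19*(-16 + 48) = 19*32 = 608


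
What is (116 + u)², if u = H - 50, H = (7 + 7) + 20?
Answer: 10000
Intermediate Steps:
H = 34 (H = 14 + 20 = 34)
u = -16 (u = 34 - 50 = -16)
(116 + u)² = (116 - 16)² = 100² = 10000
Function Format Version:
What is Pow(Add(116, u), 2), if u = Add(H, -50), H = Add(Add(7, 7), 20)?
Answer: 10000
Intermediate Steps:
H = 34 (H = Add(14, 20) = 34)
u = -16 (u = Add(34, -50) = -16)
Pow(Add(116, u), 2) = Pow(Add(116, -16), 2) = Pow(100, 2) = 10000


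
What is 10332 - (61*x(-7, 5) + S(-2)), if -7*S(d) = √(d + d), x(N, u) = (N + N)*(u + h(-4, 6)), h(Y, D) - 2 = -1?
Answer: 15456 + 2*I/7 ≈ 15456.0 + 0.28571*I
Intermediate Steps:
h(Y, D) = 1 (h(Y, D) = 2 - 1 = 1)
x(N, u) = 2*N*(1 + u) (x(N, u) = (N + N)*(u + 1) = (2*N)*(1 + u) = 2*N*(1 + u))
S(d) = -√2*√d/7 (S(d) = -√(d + d)/7 = -√2*√d/7)
10332 - (61*x(-7, 5) + S(-2)) = 10332 - (61*(2*(-7)*(1 + 5)) - √2*√(-2)/7) = 10332 - (61*(2*(-7)*6) - √2*I*√2/7) = 10332 - (61*(-84) - 2*I/7) = 10332 - (-5124 - 2*I/7) = 10332 + (5124 + 2*I/7) = 15456 + 2*I/7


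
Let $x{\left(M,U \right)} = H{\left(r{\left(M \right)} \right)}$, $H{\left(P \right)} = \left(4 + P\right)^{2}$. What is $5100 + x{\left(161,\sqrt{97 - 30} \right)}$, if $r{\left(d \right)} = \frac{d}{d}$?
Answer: $5125$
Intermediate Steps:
$r{\left(d \right)} = 1$
$x{\left(M,U \right)} = 25$ ($x{\left(M,U \right)} = \left(4 + 1\right)^{2} = 5^{2} = 25$)
$5100 + x{\left(161,\sqrt{97 - 30} \right)} = 5100 + 25 = 5125$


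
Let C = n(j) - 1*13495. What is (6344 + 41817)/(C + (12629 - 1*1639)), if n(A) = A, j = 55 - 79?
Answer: -48161/2529 ≈ -19.043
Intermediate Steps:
j = -24
C = -13519 (C = -24 - 1*13495 = -24 - 13495 = -13519)
(6344 + 41817)/(C + (12629 - 1*1639)) = (6344 + 41817)/(-13519 + (12629 - 1*1639)) = 48161/(-13519 + (12629 - 1639)) = 48161/(-13519 + 10990) = 48161/(-2529) = 48161*(-1/2529) = -48161/2529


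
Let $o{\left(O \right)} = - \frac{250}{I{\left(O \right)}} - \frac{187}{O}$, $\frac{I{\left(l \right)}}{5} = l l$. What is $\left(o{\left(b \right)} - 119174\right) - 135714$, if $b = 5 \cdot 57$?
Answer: $- \frac{4140666229}{16245} \approx -2.5489 \cdot 10^{5}$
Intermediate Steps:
$I{\left(l \right)} = 5 l^{2}$ ($I{\left(l \right)} = 5 l l = 5 l^{2}$)
$b = 285$
$o{\left(O \right)} = - \frac{187}{O} - \frac{50}{O^{2}}$ ($o{\left(O \right)} = - \frac{250}{5 O^{2}} - \frac{187}{O} = - 250 \frac{1}{5 O^{2}} - \frac{187}{O} = - \frac{50}{O^{2}} - \frac{187}{O} = - \frac{187}{O} - \frac{50}{O^{2}}$)
$\left(o{\left(b \right)} - 119174\right) - 135714 = \left(\frac{-50 - 53295}{81225} - 119174\right) - 135714 = \left(\frac{1}{81225} \left(-53345\right) - 119174\right) - 135714 = \left(- \frac{10669}{16245} - 119174\right) - 135714 = - \frac{1935992299}{16245} - 135714 = - \frac{4140666229}{16245}$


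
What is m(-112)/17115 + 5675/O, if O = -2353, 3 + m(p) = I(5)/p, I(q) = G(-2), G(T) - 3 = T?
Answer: -10879086961/4510418640 ≈ -2.4120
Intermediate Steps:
G(T) = 3 + T
I(q) = 1 (I(q) = 3 - 2 = 1)
m(p) = -3 + 1/p
m(-112)/17115 + 5675/O = (-3 + 1/(-112))/17115 + 5675/(-2353) = (-3 - 1/112)*(1/17115) + 5675*(-1/2353) = -337/112*1/17115 - 5675/2353 = -337/1916880 - 5675/2353 = -10879086961/4510418640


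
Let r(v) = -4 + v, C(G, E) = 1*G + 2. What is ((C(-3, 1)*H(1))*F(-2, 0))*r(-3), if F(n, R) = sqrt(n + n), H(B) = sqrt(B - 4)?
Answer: -14*sqrt(3) ≈ -24.249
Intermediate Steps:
H(B) = sqrt(-4 + B)
F(n, R) = sqrt(2)*sqrt(n) (F(n, R) = sqrt(2*n) = sqrt(2)*sqrt(n))
C(G, E) = 2 + G (C(G, E) = G + 2 = 2 + G)
((C(-3, 1)*H(1))*F(-2, 0))*r(-3) = (((2 - 3)*sqrt(-4 + 1))*(sqrt(2)*sqrt(-2)))*(-4 - 3) = ((-sqrt(-3))*(sqrt(2)*(I*sqrt(2))))*(-7) = ((-I*sqrt(3))*(2*I))*(-7) = (2*sqrt(3))*(-7) = -14*sqrt(3)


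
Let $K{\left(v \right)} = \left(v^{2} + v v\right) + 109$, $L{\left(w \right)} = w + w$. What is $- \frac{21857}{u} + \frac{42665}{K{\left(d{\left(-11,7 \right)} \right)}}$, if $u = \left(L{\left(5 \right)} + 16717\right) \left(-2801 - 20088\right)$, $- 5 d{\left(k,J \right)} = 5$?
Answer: $\frac{16334907913622}{42497937633} \approx 384.37$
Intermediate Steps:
$L{\left(w \right)} = 2 w$
$d{\left(k,J \right)} = -1$ ($d{\left(k,J \right)} = \left(- \frac{1}{5}\right) 5 = -1$)
$u = -382864303$ ($u = \left(2 \cdot 5 + 16717\right) \left(-2801 - 20088\right) = \left(10 + 16717\right) \left(-22889\right) = 16727 \left(-22889\right) = -382864303$)
$K{\left(v \right)} = 109 + 2 v^{2}$ ($K{\left(v \right)} = \left(v^{2} + v^{2}\right) + 109 = 2 v^{2} + 109 = 109 + 2 v^{2}$)
$- \frac{21857}{u} + \frac{42665}{K{\left(d{\left(-11,7 \right)} \right)}} = - \frac{21857}{-382864303} + \frac{42665}{109 + 2 \left(-1\right)^{2}} = \left(-21857\right) \left(- \frac{1}{382864303}\right) + \frac{42665}{109 + 2 \cdot 1} = \frac{21857}{382864303} + \frac{42665}{109 + 2} = \frac{21857}{382864303} + \frac{42665}{111} = \frac{16334907913622}{42497937633}$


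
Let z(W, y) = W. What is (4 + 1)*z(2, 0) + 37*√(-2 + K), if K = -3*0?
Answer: 10 + 37*I*√2 ≈ 10.0 + 52.326*I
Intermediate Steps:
K = 0
(4 + 1)*z(2, 0) + 37*√(-2 + K) = (4 + 1)*2 + 37*√(-2 + 0) = 5*2 + 37*√(-2) = 10 + 37*(I*√2) = 10 + 37*I*√2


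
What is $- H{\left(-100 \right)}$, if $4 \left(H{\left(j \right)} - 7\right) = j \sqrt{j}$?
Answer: $-7 + 250 i \approx -7.0 + 250.0 i$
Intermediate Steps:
$H{\left(j \right)} = 7 + \frac{j^{\frac{3}{2}}}{4}$ ($H{\left(j \right)} = 7 + \frac{j \sqrt{j}}{4} = 7 + \frac{j^{\frac{3}{2}}}{4}$)
$- H{\left(-100 \right)} = - (7 + \frac{\left(-100\right)^{\frac{3}{2}}}{4}) = - (7 + \frac{\left(-1000\right) i}{4}) = - (7 - 250 i) = -7 + 250 i$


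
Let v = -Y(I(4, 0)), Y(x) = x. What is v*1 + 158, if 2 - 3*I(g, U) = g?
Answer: 476/3 ≈ 158.67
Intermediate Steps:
I(g, U) = ⅔ - g/3
v = ⅔ (v = -(⅔ - ⅓*4) = -(⅔ - 4/3) = -1*(-⅔) = ⅔ ≈ 0.66667)
v*1 + 158 = (⅔)*1 + 158 = ⅔ + 158 = 476/3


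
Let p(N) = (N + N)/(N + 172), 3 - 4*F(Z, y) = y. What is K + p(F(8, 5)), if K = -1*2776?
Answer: -952170/343 ≈ -2776.0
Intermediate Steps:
F(Z, y) = ¾ - y/4
p(N) = 2*N/(172 + N) (p(N) = (2*N)/(172 + N) = 2*N/(172 + N))
K = -2776
K + p(F(8, 5)) = -2776 + 2*(¾ - ¼*5)/(172 + (¾ - ¼*5)) = -2776 + 2*(¾ - 5/4)/(172 + (¾ - 5/4)) = -2776 + 2*(-½)/(172 - ½) = -2776 + 2*(-½)/(343/2) = -2776 + 2*(-½)*(2/343) = -2776 - 2/343 = -952170/343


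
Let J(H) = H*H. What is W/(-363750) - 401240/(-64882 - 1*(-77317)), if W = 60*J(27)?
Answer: -976633046/30154875 ≈ -32.387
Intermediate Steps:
J(H) = H**2
W = 43740 (W = 60*27**2 = 60*729 = 43740)
W/(-363750) - 401240/(-64882 - 1*(-77317)) = 43740/(-363750) - 401240/(-64882 - 1*(-77317)) = 43740*(-1/363750) - 401240/(-64882 + 77317) = -1458/12125 - 401240/12435 = -1458/12125 - 401240*1/12435 = -1458/12125 - 80248/2487 = -976633046/30154875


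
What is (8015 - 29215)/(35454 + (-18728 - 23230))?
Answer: 2650/813 ≈ 3.2595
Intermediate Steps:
(8015 - 29215)/(35454 + (-18728 - 23230)) = -21200/(35454 - 41958) = -21200/(-6504) = -21200*(-1/6504) = 2650/813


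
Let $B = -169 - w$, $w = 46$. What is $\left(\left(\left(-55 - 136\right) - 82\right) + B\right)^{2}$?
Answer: $238144$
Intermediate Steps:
$B = -215$ ($B = -169 - 46 = -215$)
$\left(\left(\left(-55 - 136\right) - 82\right) + B\right)^{2} = \left(\left(\left(-55 - 136\right) - 82\right) - 215\right)^{2} = \left(\left(-191 - 82\right) - 215\right)^{2} = \left(-273 - 215\right)^{2} = \left(-488\right)^{2} = 238144$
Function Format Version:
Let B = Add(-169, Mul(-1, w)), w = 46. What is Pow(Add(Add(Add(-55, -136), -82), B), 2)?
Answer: 238144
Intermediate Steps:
B = -215 (B = Add(-169, Mul(-1, 46)) = Add(-169, -46) = -215)
Pow(Add(Add(Add(-55, -136), -82), B), 2) = Pow(Add(Add(Add(-55, -136), -82), -215), 2) = Pow(Add(Add(-191, -82), -215), 2) = Pow(Add(-273, -215), 2) = Pow(-488, 2) = 238144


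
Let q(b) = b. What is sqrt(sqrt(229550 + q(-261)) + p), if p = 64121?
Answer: sqrt(64121 + sqrt(229289)) ≈ 254.17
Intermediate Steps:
sqrt(sqrt(229550 + q(-261)) + p) = sqrt(sqrt(229550 - 261) + 64121) = sqrt(sqrt(229289) + 64121) = sqrt(64121 + sqrt(229289))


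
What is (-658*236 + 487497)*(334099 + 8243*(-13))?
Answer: 75391510460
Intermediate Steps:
(-658*236 + 487497)*(334099 + 8243*(-13)) = (-155288 + 487497)*(334099 - 107159) = 332209*226940 = 75391510460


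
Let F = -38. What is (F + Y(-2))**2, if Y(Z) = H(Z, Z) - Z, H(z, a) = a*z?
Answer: 1024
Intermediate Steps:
Y(Z) = Z**2 - Z (Y(Z) = Z*Z - Z = Z**2 - Z)
(F + Y(-2))**2 = (-38 - 2*(-1 - 2))**2 = (-38 - 2*(-3))**2 = (-38 + 6)**2 = (-32)**2 = 1024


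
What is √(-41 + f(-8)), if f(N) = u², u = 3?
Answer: 4*I*√2 ≈ 5.6569*I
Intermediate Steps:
f(N) = 9 (f(N) = 3² = 9)
√(-41 + f(-8)) = √(-41 + 9) = √(-32) = 4*I*√2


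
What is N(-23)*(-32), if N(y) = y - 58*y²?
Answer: 982560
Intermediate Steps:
N(y) = y - 58*y²
N(-23)*(-32) = -23*(1 - 58*(-23))*(-32) = -23*(1 + 1334)*(-32) = -23*1335*(-32) = -30705*(-32) = 982560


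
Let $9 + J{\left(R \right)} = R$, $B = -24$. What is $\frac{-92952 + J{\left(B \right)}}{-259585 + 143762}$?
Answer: $\frac{92985}{115823} \approx 0.80282$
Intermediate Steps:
$J{\left(R \right)} = -9 + R$
$\frac{-92952 + J{\left(B \right)}}{-259585 + 143762} = \frac{-92952 - 33}{-259585 + 143762} = \frac{-92952 - 33}{-115823} = \left(-92985\right) \left(- \frac{1}{115823}\right) = \frac{92985}{115823}$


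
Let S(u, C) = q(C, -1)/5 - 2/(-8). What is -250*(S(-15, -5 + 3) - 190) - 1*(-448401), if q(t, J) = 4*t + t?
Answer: 992677/2 ≈ 4.9634e+5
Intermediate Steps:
q(t, J) = 5*t
S(u, C) = ¼ + C (S(u, C) = (5*C)/5 - 2/(-8) = (5*C)*(⅕) - 2*(-⅛) = C + ¼ = ¼ + C)
-250*(S(-15, -5 + 3) - 190) - 1*(-448401) = -250*((¼ + (-5 + 3)) - 190) - 1*(-448401) = -250*((¼ - 2) - 190) + 448401 = -250*(-7/4 - 190) + 448401 = -250*(-767/4) + 448401 = 95875/2 + 448401 = 992677/2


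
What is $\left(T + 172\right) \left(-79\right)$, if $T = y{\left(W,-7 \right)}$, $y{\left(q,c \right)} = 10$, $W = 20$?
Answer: $-14378$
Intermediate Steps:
$T = 10$
$\left(T + 172\right) \left(-79\right) = \left(10 + 172\right) \left(-79\right) = 182 \left(-79\right) = -14378$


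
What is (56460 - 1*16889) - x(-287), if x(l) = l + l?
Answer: 40145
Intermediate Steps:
x(l) = 2*l
(56460 - 1*16889) - x(-287) = (56460 - 1*16889) - 2*(-287) = (56460 - 16889) - 1*(-574) = 39571 + 574 = 40145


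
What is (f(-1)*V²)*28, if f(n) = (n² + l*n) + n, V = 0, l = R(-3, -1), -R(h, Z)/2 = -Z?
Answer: 0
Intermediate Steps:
R(h, Z) = 2*Z (R(h, Z) = -(-2)*Z = 2*Z)
l = -2 (l = 2*(-1) = -2)
f(n) = n² - n (f(n) = (n² - 2*n) + n = n² - n)
(f(-1)*V²)*28 = (-(-1 - 1)*0²)*28 = (-1*(-2)*0)*28 = (2*0)*28 = 0*28 = 0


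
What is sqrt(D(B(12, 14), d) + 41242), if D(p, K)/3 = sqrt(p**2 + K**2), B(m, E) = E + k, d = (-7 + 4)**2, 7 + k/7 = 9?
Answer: sqrt(41242 + 3*sqrt(865)) ≈ 203.30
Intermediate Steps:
k = 14 (k = -49 + 7*9 = -49 + 63 = 14)
d = 9 (d = (-3)**2 = 9)
B(m, E) = 14 + E (B(m, E) = E + 14 = 14 + E)
D(p, K) = 3*sqrt(K**2 + p**2) (D(p, K) = 3*sqrt(p**2 + K**2) = 3*sqrt(K**2 + p**2))
sqrt(D(B(12, 14), d) + 41242) = sqrt(3*sqrt(9**2 + (14 + 14)**2) + 41242) = sqrt(3*sqrt(81 + 28**2) + 41242) = sqrt(3*sqrt(81 + 784) + 41242) = sqrt(3*sqrt(865) + 41242) = sqrt(41242 + 3*sqrt(865))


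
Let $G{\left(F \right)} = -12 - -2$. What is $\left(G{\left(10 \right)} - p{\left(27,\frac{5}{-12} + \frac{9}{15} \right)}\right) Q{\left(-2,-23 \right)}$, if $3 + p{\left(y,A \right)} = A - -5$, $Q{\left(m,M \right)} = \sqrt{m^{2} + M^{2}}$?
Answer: $- \frac{731 \sqrt{533}}{60} \approx -281.27$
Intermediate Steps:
$G{\left(F \right)} = -10$ ($G{\left(F \right)} = -12 + 2 = -10$)
$Q{\left(m,M \right)} = \sqrt{M^{2} + m^{2}}$
$p{\left(y,A \right)} = 2 + A$ ($p{\left(y,A \right)} = -3 + \left(A - -5\right) = -3 + \left(A + 5\right) = -3 + \left(5 + A\right) = 2 + A$)
$\left(G{\left(10 \right)} - p{\left(27,\frac{5}{-12} + \frac{9}{15} \right)}\right) Q{\left(-2,-23 \right)} = \left(-10 - \left(2 + \left(\frac{5}{-12} + \frac{9}{15}\right)\right)\right) \sqrt{\left(-23\right)^{2} + \left(-2\right)^{2}} = \left(-10 - \left(2 + \left(5 \left(- \frac{1}{12}\right) + 9 \cdot \frac{1}{15}\right)\right)\right) \sqrt{529 + 4} = \left(-10 - \left(2 + \left(- \frac{5}{12} + \frac{3}{5}\right)\right)\right) \sqrt{533} = \left(-10 - \left(2 + \frac{11}{60}\right)\right) \sqrt{533} = \left(-10 - \frac{131}{60}\right) \sqrt{533} = - \frac{731 \sqrt{533}}{60}$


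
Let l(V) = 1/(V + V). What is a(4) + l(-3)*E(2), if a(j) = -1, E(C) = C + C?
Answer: -5/3 ≈ -1.6667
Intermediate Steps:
E(C) = 2*C
l(V) = 1/(2*V)
a(4) + l(-3)*E(2) = -1 + ((½)/(-3))*(2*2) = -1 + ((½)*(-⅓))*4 = -1 - ⅙*4 = -1 - ⅔ = -5/3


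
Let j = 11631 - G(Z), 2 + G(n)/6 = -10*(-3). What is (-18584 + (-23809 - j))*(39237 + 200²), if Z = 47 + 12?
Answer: -4267387872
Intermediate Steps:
Z = 59
G(n) = 168 (G(n) = -12 + 6*(-10*(-3)) = -12 + 6*30 = -12 + 180 = 168)
j = 11463 (j = 11631 - 1*168 = 11631 - 168 = 11463)
(-18584 + (-23809 - j))*(39237 + 200²) = (-18584 + (-23809 - 1*11463))*(39237 + 200²) = (-18584 + (-23809 - 11463))*(39237 + 40000) = (-18584 - 35272)*79237 = -53856*79237 = -4267387872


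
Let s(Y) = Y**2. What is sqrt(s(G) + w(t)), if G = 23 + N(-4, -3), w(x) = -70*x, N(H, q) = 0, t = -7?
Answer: sqrt(1019) ≈ 31.922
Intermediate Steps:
G = 23 (G = 23 + 0 = 23)
sqrt(s(G) + w(t)) = sqrt(23**2 - 70*(-7)) = sqrt(529 + 490) = sqrt(1019)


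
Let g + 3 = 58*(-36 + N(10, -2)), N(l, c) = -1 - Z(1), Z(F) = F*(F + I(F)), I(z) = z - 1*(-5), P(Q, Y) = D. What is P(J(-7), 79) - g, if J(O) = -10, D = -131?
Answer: 2424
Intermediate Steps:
P(Q, Y) = -131
I(z) = 5 + z (I(z) = z + 5 = 5 + z)
Z(F) = F*(5 + 2*F) (Z(F) = F*(F + (5 + F)) = F*(5 + 2*F))
N(l, c) = -8 (N(l, c) = -1 - (5 + 2*1) = -1 - (5 + 2) = -1 - 7 = -8)
g = -2555 (g = -3 + 58*(-36 - 8) = -3 + 58*(-44) = -3 - 2552 = -2555)
P(J(-7), 79) - g = -131 - 1*(-2555) = -131 + 2555 = 2424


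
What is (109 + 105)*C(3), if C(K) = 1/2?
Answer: 107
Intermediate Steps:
C(K) = 1/2
(109 + 105)*C(3) = (109 + 105)*(1/2) = 214*(1/2) = 107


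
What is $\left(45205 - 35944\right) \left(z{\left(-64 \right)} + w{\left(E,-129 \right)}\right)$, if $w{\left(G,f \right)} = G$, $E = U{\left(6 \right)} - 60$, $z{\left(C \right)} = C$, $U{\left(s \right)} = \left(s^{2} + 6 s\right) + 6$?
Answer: $-426006$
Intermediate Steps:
$U{\left(s \right)} = 6 + s^{2} + 6 s$
$E = 18$ ($E = \left(6 + 6^{2} + 6 \cdot 6\right) - 60 = \left(6 + 36 + 36\right) - 60 = 78 - 60 = 18$)
$\left(45205 - 35944\right) \left(z{\left(-64 \right)} + w{\left(E,-129 \right)}\right) = \left(45205 - 35944\right) \left(-64 + 18\right) = 9261 \left(-46\right) = -426006$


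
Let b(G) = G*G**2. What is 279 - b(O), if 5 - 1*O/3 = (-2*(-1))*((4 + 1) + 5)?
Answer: 91404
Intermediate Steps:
O = -45 (O = 15 - 3*(-2*(-1))*((4 + 1) + 5) = 15 - 6*(5 + 5) = 15 - 6*10 = 15 - 3*20 = 15 - 60 = -45)
b(G) = G**3
279 - b(O) = 279 - 1*(-45)**3 = 279 - 1*(-91125) = 279 + 91125 = 91404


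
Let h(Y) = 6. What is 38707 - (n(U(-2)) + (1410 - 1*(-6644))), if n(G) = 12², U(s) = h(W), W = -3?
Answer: 30509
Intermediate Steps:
U(s) = 6
n(G) = 144
38707 - (n(U(-2)) + (1410 - 1*(-6644))) = 38707 - (144 + (1410 - 1*(-6644))) = 38707 - (144 + (1410 + 6644)) = 38707 - (144 + 8054) = 38707 - 1*8198 = 38707 - 8198 = 30509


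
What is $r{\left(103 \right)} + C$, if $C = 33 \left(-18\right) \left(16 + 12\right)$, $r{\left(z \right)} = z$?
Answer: $-16529$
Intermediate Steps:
$C = -16632$ ($C = \left(-594\right) 28 = -16632$)
$r{\left(103 \right)} + C = 103 - 16632 = -16529$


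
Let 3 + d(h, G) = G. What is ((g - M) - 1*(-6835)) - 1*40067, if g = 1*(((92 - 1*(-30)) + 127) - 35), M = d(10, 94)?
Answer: -33109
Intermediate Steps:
d(h, G) = -3 + G
M = 91 (M = -3 + 94 = 91)
g = 214 (g = 1*(((92 + 30) + 127) - 35) = 1*((122 + 127) - 35) = 1*(249 - 35) = 1*214 = 214)
((g - M) - 1*(-6835)) - 1*40067 = ((214 - 1*91) - 1*(-6835)) - 1*40067 = ((214 - 91) + 6835) - 40067 = (123 + 6835) - 40067 = 6958 - 40067 = -33109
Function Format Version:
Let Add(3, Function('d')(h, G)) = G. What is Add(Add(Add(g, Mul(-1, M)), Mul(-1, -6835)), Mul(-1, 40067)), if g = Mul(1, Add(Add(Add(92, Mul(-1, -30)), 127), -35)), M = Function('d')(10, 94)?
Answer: -33109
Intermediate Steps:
Function('d')(h, G) = Add(-3, G)
M = 91 (M = Add(-3, 94) = 91)
g = 214 (g = Mul(1, Add(Add(Add(92, 30), 127), -35)) = Mul(1, Add(Add(122, 127), -35)) = Mul(1, Add(249, -35)) = Mul(1, 214) = 214)
Add(Add(Add(g, Mul(-1, M)), Mul(-1, -6835)), Mul(-1, 40067)) = Add(Add(Add(214, Mul(-1, 91)), Mul(-1, -6835)), Mul(-1, 40067)) = Add(Add(Add(214, -91), 6835), -40067) = Add(Add(123, 6835), -40067) = Add(6958, -40067) = -33109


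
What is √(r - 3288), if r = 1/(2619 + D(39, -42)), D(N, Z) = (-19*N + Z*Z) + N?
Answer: I*√4950178943/1227 ≈ 57.341*I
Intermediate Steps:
D(N, Z) = Z² - 18*N (D(N, Z) = (-19*N + Z²) + N = (Z² - 19*N) + N = Z² - 18*N)
r = 1/3681 (r = 1/(2619 + ((-42)² - 18*39)) = 1/(2619 + (1764 - 702)) = 1/(2619 + 1062) = 1/3681 ≈ 0.00027167)
√(r - 3288) = √(1/3681 - 3288) = √(-12103127/3681) = I*√4950178943/1227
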